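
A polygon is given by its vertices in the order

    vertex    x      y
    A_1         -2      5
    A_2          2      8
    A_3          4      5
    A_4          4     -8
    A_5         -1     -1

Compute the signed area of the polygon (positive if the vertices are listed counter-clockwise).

Apply Gauss's area formula: 2A = Σ (x_i·y_{i+1} − x_{i+1}·y_i), indices taken mod 5.
Σ = (-26) + (-22) + (-52) + (-12) + (-7) = -119
Signed area = Σ/2 = -59.5 (negative ⇒ clockwise traversal).

-59.5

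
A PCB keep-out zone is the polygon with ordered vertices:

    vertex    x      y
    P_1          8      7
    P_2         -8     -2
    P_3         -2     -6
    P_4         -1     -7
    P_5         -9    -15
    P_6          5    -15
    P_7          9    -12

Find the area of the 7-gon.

Apply the shoelace formula: 2A = Σ (x_i·y_{i+1} − x_{i+1}·y_i), indices taken mod 7.
P_1→P_2: (8)(-2) − (-8)(7) = 40
P_2→P_3: (-8)(-6) − (-2)(-2) = 44
P_3→P_4: (-2)(-7) − (-1)(-6) = 8
P_4→P_5: (-1)(-15) − (-9)(-7) = -48
P_5→P_6: (-9)(-15) − (5)(-15) = 210
P_6→P_7: (5)(-12) − (9)(-15) = 75
P_7→P_1: (9)(7) − (8)(-12) = 159
Σ = 488
Area = |Σ|/2 = 244.

244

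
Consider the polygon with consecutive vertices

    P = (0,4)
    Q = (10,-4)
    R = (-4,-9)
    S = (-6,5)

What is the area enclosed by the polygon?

122

Apply the surveyor's formula: 2A = Σ (x_i·y_{i+1} − x_{i+1}·y_i), indices taken mod 4.
P→Q: (0)(-4) − (10)(4) = -40
Q→R: (10)(-9) − (-4)(-4) = -106
R→S: (-4)(5) − (-6)(-9) = -74
S→P: (-6)(4) − (0)(5) = -24
Σ = -244
Area = |Σ|/2 = 122.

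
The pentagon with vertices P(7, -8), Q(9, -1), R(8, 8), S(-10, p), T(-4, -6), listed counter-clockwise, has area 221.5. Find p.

7

The doubled signed area Σ (x_i y_{i+1} − x_{i+1} y_i) is linear in p.
With p=0 it equals 359; the coefficient of p is 12 (from the two edges through S).
So 12·p + 359 = 2·221.5 = 443 ⇒ p = 7.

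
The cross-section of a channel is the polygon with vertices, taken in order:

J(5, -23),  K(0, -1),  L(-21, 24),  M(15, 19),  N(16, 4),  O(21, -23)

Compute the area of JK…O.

924.5

Apply the shoelace (surveyor's) formula: 2A = Σ (x_i·y_{i+1} − x_{i+1}·y_i), indices taken mod 6.
Σ = (-5) + (-21) + (-759) + (-244) + (-452) + (-368) = -1849
Area = |Σ|/2 = 924.5.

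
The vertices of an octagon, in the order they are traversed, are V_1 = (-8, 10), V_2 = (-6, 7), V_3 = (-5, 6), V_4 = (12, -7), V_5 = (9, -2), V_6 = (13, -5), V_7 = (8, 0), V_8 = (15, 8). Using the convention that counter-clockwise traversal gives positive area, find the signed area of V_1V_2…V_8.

Σ = (4) + (-1) + (-37) + (39) + (-19) + (40) + (64) + (214) = 304
Signed area = Σ/2 = 152 (positive ⇒ counter-clockwise traversal).

152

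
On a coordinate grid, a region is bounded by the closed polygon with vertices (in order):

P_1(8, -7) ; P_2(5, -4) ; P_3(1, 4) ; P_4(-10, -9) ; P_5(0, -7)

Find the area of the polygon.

92

P_1→P_2: (8)(-4) − (5)(-7) = 3
P_2→P_3: (5)(4) − (1)(-4) = 24
P_3→P_4: (1)(-9) − (-10)(4) = 31
P_4→P_5: (-10)(-7) − (0)(-9) = 70
P_5→P_1: (0)(-7) − (8)(-7) = 56
Σ = 184
Area = |Σ|/2 = 92.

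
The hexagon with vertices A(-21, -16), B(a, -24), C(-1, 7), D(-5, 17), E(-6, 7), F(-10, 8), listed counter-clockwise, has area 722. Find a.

23

Write out the shoelace sum; only the two edges meeting at B involve a:
2·Area = [((-21)·(-24) − a·(-16)) + (a·7 − (-1)·(-24))] + 435
       = 23·a + 915 = 1444
⇒ a = 23.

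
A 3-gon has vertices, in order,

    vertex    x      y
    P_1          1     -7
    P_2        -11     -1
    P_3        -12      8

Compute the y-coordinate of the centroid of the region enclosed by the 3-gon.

0

Apply the shoelace formula. First the cross-terms c_i = x_i·y_{i+1} − x_{i+1}·y_i:
  -78, -100, 76  ⇒  2A = -102, A = -51.
Then Σ (y_i + y_{i+1})·c_i = 0, so ȳ = 0 / (6·(-51)) = 0.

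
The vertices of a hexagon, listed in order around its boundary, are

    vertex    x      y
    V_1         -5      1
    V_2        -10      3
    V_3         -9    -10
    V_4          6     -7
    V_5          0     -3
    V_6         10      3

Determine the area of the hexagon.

141

Σ = (-5) + (127) + (123) + (-18) + (30) + (25) = 282
Area = |Σ|/2 = 141.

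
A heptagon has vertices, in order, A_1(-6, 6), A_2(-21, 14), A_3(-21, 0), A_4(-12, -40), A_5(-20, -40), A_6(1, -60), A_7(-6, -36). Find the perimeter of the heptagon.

176

|A_1A_2| = √((-15)² + (8)²) = √289 = 17
|A_2A_3| = √((0)² + (-14)²) = √196 = 14
|A_3A_4| = √((9)² + (-40)²) = √1681 = 41
|A_4A_5| = √((-8)² + (0)²) = √64 = 8
|A_5A_6| = √((21)² + (-20)²) = √841 = 29
|A_6A_7| = √((-7)² + (24)²) = √625 = 25
|A_7A_1| = √((0)² + (42)²) = √1764 = 42
Perimeter = 17 + 14 + 41 + 8 + 29 + 25 + 42 = 176.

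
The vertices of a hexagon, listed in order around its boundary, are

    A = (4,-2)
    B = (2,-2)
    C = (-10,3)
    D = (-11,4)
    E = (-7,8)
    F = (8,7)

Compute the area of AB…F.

121

Σ = (-4) + (-14) + (-7) + (-60) + (-113) + (-44) = -242
Area = |Σ|/2 = 121.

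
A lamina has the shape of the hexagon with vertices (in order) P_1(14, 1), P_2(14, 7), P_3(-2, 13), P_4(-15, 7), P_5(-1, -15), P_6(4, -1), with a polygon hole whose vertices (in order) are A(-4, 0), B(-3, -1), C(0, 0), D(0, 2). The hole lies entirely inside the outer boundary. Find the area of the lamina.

380

Outer boundary:
Σ = (84) + (196) + (181) + (232) + (61) + (18) = 772
Area = |Σ|/2 = 386.
Hole:
Apply the surveyor's formula: 2A = Σ (x_i·y_{i+1} − x_{i+1}·y_i), indices taken mod 4.
Σ = (4) + (0) + (0) + (8) = 12
Area = |Σ|/2 = 6.
Net area = 386 − 6 = 380.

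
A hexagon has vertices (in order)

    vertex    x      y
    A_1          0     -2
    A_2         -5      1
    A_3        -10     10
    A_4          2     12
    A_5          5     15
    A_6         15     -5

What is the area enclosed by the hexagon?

Σ = (-10) + (-40) + (-140) + (-30) + (-250) + (-30) = -500
Area = |Σ|/2 = 250.

250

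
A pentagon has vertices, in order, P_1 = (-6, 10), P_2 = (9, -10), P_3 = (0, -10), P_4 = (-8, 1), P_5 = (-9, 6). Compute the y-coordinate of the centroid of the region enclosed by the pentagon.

Apply the shoelace (surveyor's) formula. First the cross-terms c_i = x_i·y_{i+1} − x_{i+1}·y_i:
  -30, -90, -80, -39, -54  ⇒  2A = -293, A = -146.5.
Then Σ (y_i + y_{i+1})·c_i = 1383, so ȳ = 1383 / (6·(-146.5)) = -461/293.

-461/293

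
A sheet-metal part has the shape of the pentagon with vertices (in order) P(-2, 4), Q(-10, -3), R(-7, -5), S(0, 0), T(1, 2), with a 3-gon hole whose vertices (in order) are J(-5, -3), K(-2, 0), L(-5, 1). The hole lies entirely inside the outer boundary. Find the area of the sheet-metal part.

35.5

Outer boundary:
Σ = (46) + (29) + (0) + (0) + (8) = 83
Area = |Σ|/2 = 41.5.
Hole:
Apply the shoelace formula: 2A = Σ (x_i·y_{i+1} − x_{i+1}·y_i), indices taken mod 3.
Cross-terms: -6, -2, 20  ⇒  Σ = 12
Area = |Σ|/2 = 6.
Net area = 41.5 − 6 = 35.5.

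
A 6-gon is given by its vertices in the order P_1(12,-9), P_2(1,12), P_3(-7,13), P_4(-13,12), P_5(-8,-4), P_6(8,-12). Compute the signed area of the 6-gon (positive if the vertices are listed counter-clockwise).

P_1→P_2: (12)(12) − (1)(-9) = 153
P_2→P_3: (1)(13) − (-7)(12) = 97
P_3→P_4: (-7)(12) − (-13)(13) = 85
P_4→P_5: (-13)(-4) − (-8)(12) = 148
P_5→P_6: (-8)(-12) − (8)(-4) = 128
P_6→P_1: (8)(-9) − (12)(-12) = 72
Σ = 683
Signed area = Σ/2 = 341.5 (positive ⇒ counter-clockwise traversal).

341.5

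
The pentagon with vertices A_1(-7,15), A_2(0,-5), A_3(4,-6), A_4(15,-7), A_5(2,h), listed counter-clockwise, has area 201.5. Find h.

11

The doubled signed area Σ (x_i y_{i+1} − x_{i+1} y_i) is linear in h.
With h=0 it equals 161; the coefficient of h is 22 (from the two edges through A_5).
So 22·h + 161 = 2·201.5 = 403 ⇒ h = 11.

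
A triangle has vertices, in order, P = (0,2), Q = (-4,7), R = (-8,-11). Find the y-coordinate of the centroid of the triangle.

Apply Gauss's area formula. First the cross-terms c_i = x_i·y_{i+1} − x_{i+1}·y_i:
  8, 100, -16  ⇒  2A = 92, A = 46.
Then Σ (y_i + y_{i+1})·c_i = -184, so ȳ = -184 / (6·46) = -2/3.

-2/3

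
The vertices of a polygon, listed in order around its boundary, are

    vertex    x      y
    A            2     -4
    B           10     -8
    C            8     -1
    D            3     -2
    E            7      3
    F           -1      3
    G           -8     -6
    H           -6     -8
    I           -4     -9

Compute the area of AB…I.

Apply Gauss's area formula: 2A = Σ (x_i·y_{i+1} − x_{i+1}·y_i), indices taken mod 9.
Σ = (24) + (54) + (-13) + (23) + (24) + (30) + (28) + (22) + (34) = 226
Area = |Σ|/2 = 113.

113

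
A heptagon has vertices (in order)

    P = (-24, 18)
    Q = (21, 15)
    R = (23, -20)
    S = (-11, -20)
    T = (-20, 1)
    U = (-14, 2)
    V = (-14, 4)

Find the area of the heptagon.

Apply Gauss's area formula: 2A = Σ (x_i·y_{i+1} − x_{i+1}·y_i), indices taken mod 7.
Σ = (-738) + (-765) + (-680) + (-411) + (-26) + (-28) + (-156) = -2804
Area = |Σ|/2 = 1402.

1402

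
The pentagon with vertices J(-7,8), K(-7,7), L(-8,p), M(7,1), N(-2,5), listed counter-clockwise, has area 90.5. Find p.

The doubled signed area Σ (x_i y_{i+1} − x_{i+1} y_i) is linear in p.
With p=0 it equals 111; the coefficient of p is -14 (from the two edges through L).
So -14·p + 111 = 2·90.5 = 181 ⇒ p = -5.

-5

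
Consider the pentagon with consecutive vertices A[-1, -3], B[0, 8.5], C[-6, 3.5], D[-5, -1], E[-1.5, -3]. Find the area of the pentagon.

40.5

Apply the shoelace formula: 2A = Σ (x_i·y_{i+1} − x_{i+1}·y_i), indices taken mod 5.
Σ = (-8.5) + (51) + (23.5) + (13.5) + (1.5) = 81
Area = |Σ|/2 = 40.5.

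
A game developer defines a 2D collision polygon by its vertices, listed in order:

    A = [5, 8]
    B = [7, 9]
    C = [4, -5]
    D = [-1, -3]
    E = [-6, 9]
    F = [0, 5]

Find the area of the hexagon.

90.5

Apply the shoelace (surveyor's) formula: 2A = Σ (x_i·y_{i+1} − x_{i+1}·y_i), indices taken mod 6.
Cross-terms: -11, -71, -17, -27, -30, -25  ⇒  Σ = -181
Area = |Σ|/2 = 90.5.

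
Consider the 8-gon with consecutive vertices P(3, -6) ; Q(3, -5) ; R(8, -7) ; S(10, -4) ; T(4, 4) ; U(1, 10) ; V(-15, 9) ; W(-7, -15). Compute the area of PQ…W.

Apply Gauss's area formula: 2A = Σ (x_i·y_{i+1} − x_{i+1}·y_i), indices taken mod 8.
P→Q: (3)(-5) − (3)(-6) = 3
Q→R: (3)(-7) − (8)(-5) = 19
R→S: (8)(-4) − (10)(-7) = 38
S→T: (10)(4) − (4)(-4) = 56
T→U: (4)(10) − (1)(4) = 36
U→V: (1)(9) − (-15)(10) = 159
V→W: (-15)(-15) − (-7)(9) = 288
W→P: (-7)(-6) − (3)(-15) = 87
Σ = 686
Area = |Σ|/2 = 343.

343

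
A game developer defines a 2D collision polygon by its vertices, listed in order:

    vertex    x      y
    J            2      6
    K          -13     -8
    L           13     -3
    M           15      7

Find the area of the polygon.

208.5

Apply the shoelace (surveyor's) formula: 2A = Σ (x_i·y_{i+1} − x_{i+1}·y_i), indices taken mod 4.
Σ = (62) + (143) + (136) + (76) = 417
Area = |Σ|/2 = 208.5.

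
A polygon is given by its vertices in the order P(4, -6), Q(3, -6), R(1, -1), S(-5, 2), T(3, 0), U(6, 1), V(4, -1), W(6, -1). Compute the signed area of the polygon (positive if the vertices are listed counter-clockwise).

Σ = (-6) + (3) + (-3) + (-6) + (3) + (-10) + (2) + (-32) = -49
Signed area = Σ/2 = -24.5 (negative ⇒ clockwise traversal).

-24.5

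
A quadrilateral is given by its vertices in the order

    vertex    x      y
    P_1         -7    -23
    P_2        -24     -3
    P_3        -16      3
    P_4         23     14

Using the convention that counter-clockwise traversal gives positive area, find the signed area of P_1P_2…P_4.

-687.5

Apply the surveyor's formula: 2A = Σ (x_i·y_{i+1} − x_{i+1}·y_i), indices taken mod 4.
Σ = (-531) + (-120) + (-293) + (-431) = -1375
Signed area = Σ/2 = -687.5 (negative ⇒ clockwise traversal).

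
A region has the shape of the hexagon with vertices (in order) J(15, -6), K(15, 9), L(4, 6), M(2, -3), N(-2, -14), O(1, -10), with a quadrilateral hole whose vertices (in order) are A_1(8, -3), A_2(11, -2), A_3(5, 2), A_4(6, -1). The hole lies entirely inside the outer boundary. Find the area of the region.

Outer boundary:
Apply the shoelace formula: 2A = Σ (x_i·y_{i+1} − x_{i+1}·y_i), indices taken mod 6.
J→K: (15)(9) − (15)(-6) = 225
K→L: (15)(6) − (4)(9) = 54
L→M: (4)(-3) − (2)(6) = -24
M→N: (2)(-14) − (-2)(-3) = -34
N→O: (-2)(-10) − (1)(-14) = 34
O→J: (1)(-6) − (15)(-10) = 144
Σ = 399
Area = |Σ|/2 = 199.5.
Hole:
Apply the surveyor's formula: 2A = Σ (x_i·y_{i+1} − x_{i+1}·y_i), indices taken mod 4.
Σ = (17) + (32) + (-17) + (-10) = 22
Area = |Σ|/2 = 11.
Net area = 199.5 − 11 = 188.5.

188.5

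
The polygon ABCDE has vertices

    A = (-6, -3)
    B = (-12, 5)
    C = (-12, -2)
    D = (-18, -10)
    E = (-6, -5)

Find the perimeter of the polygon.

|AB| = √((-6)² + (8)²) = √100 = 10
|BC| = √((0)² + (-7)²) = √49 = 7
|CD| = √((-6)² + (-8)²) = √100 = 10
|DE| = √((12)² + (5)²) = √169 = 13
|EA| = √((0)² + (2)²) = √4 = 2
Perimeter = 10 + 7 + 10 + 13 + 2 = 42.

42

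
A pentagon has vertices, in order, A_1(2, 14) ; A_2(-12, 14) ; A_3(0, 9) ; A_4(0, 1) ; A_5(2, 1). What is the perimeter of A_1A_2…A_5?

|A_1A_2| = √((-14)² + (0)²) = √196 = 14
|A_2A_3| = √((12)² + (-5)²) = √169 = 13
|A_3A_4| = √((0)² + (-8)²) = √64 = 8
|A_4A_5| = √((2)² + (0)²) = √4 = 2
|A_5A_1| = √((0)² + (13)²) = √169 = 13
Perimeter = 14 + 13 + 8 + 2 + 13 = 50.

50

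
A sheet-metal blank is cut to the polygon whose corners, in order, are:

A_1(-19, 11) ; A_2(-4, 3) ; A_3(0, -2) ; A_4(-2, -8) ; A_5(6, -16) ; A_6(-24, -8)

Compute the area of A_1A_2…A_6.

Cross-terms: -13, 8, -4, 80, -432, -416  ⇒  Σ = -777
Area = |Σ|/2 = 388.5.

388.5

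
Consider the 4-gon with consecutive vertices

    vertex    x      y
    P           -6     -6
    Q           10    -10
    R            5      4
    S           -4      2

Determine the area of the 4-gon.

136

Apply Gauss's area formula: 2A = Σ (x_i·y_{i+1} − x_{i+1}·y_i), indices taken mod 4.
Σ = (120) + (90) + (26) + (36) = 272
Area = |Σ|/2 = 136.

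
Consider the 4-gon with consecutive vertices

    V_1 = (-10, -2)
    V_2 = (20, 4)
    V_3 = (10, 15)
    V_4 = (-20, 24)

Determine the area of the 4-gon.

Apply the shoelace formula: 2A = Σ (x_i·y_{i+1} − x_{i+1}·y_i), indices taken mod 4.
Σ = (0) + (260) + (540) + (280) = 1080
Area = |Σ|/2 = 540.

540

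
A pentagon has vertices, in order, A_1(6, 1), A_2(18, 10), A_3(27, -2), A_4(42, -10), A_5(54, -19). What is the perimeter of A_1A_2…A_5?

114

|A_1A_2| = √((12)² + (9)²) = √225 = 15
|A_2A_3| = √((9)² + (-12)²) = √225 = 15
|A_3A_4| = √((15)² + (-8)²) = √289 = 17
|A_4A_5| = √((12)² + (-9)²) = √225 = 15
|A_5A_1| = √((-48)² + (20)²) = √2704 = 52
Perimeter = 15 + 15 + 17 + 15 + 52 = 114.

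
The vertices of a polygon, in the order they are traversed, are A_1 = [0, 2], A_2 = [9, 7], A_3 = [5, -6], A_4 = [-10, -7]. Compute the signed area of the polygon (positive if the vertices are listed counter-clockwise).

Apply the surveyor's formula: 2A = Σ (x_i·y_{i+1} − x_{i+1}·y_i), indices taken mod 4.
Σ = (-18) + (-89) + (-95) + (-20) = -222
Signed area = Σ/2 = -111 (negative ⇒ clockwise traversal).

-111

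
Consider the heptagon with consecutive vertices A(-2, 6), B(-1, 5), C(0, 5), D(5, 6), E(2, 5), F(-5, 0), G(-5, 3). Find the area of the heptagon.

Σ = (-4) + (-5) + (-25) + (13) + (25) + (-15) + (-24) = -35
Area = |Σ|/2 = 17.5.

17.5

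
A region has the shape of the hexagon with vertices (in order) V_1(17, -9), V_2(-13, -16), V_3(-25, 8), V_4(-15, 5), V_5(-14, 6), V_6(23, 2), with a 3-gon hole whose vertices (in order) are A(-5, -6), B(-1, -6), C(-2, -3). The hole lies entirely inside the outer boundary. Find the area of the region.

656.5

Outer boundary:
Σ = (-389) + (-504) + (-5) + (-20) + (-166) + (-241) = -1325
Area = |Σ|/2 = 662.5.
Hole:
Σ = (24) + (-9) + (-3) = 12
Area = |Σ|/2 = 6.
Net area = 662.5 − 6 = 656.5.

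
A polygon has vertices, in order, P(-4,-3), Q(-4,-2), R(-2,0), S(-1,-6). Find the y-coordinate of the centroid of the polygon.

-145/51

Apply the surveyor's formula. First the cross-terms c_i = x_i·y_{i+1} − x_{i+1}·y_i:
  -4, -4, 12, -21  ⇒  2A = -17, A = -8.5.
Then Σ (y_i + y_{i+1})·c_i = 145, so ȳ = 145 / (6·(-8.5)) = -145/51.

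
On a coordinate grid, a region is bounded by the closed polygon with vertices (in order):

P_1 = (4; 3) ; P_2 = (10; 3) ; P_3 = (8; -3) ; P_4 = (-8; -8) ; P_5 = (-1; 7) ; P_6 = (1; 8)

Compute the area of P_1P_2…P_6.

Apply the shoelace (surveyor's) formula: 2A = Σ (x_i·y_{i+1} − x_{i+1}·y_i), indices taken mod 6.
P_1→P_2: (4)(3) − (10)(3) = -18
P_2→P_3: (10)(-3) − (8)(3) = -54
P_3→P_4: (8)(-8) − (-8)(-3) = -88
P_4→P_5: (-8)(7) − (-1)(-8) = -64
P_5→P_6: (-1)(8) − (1)(7) = -15
P_6→P_1: (1)(3) − (4)(8) = -29
Σ = -268
Area = |Σ|/2 = 134.

134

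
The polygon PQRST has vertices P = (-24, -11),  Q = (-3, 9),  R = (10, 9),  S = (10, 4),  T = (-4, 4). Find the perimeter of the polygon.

86

|PQ| = √((21)² + (20)²) = √841 = 29
|QR| = √((13)² + (0)²) = √169 = 13
|RS| = √((0)² + (-5)²) = √25 = 5
|ST| = √((-14)² + (0)²) = √196 = 14
|TP| = √((-20)² + (-15)²) = √625 = 25
Perimeter = 29 + 13 + 5 + 14 + 25 = 86.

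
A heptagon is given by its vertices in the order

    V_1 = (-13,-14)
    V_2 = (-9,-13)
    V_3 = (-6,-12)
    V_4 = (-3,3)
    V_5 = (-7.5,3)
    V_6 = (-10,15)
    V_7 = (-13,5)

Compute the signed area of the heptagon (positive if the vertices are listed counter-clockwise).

171

Apply the shoelace formula: 2A = Σ (x_i·y_{i+1} − x_{i+1}·y_i), indices taken mod 7.
Cross-terms: 43, 30, -54, 13.5, -82.5, 145, 247  ⇒  Σ = 342
Signed area = Σ/2 = 171 (positive ⇒ counter-clockwise traversal).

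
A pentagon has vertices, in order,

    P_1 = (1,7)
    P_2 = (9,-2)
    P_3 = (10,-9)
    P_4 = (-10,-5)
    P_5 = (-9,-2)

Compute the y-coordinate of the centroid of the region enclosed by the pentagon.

Apply the surveyor's formula. First the cross-terms c_i = x_i·y_{i+1} − x_{i+1}·y_i:
  -65, -61, -140, -25, -61  ⇒  2A = -352, A = -176.
Then Σ (y_i + y_{i+1})·c_i = 2176, so ȳ = 2176 / (6·(-176)) = -68/33.

-68/33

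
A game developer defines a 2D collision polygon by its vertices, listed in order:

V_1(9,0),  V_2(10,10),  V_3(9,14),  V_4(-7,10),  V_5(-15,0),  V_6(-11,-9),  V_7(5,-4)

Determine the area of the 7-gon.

Apply the surveyor's formula: 2A = Σ (x_i·y_{i+1} − x_{i+1}·y_i), indices taken mod 7.
Σ = (90) + (50) + (188) + (150) + (135) + (89) + (36) = 738
Area = |Σ|/2 = 369.

369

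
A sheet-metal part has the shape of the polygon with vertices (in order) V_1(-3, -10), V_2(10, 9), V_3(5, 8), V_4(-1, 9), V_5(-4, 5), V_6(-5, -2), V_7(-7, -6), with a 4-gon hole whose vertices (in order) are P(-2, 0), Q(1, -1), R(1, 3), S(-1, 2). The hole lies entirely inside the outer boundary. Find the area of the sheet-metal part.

Outer boundary:
Apply the shoelace (surveyor's) formula: 2A = Σ (x_i·y_{i+1} − x_{i+1}·y_i), indices taken mod 7.
Σ = (73) + (35) + (53) + (31) + (33) + (16) + (52) = 293
Area = |Σ|/2 = 146.5.
Hole:
Apply the surveyor's formula: 2A = Σ (x_i·y_{i+1} − x_{i+1}·y_i), indices taken mod 4.
Σ = (2) + (4) + (5) + (4) = 15
Area = |Σ|/2 = 7.5.
Net area = 146.5 − 7.5 = 139.

139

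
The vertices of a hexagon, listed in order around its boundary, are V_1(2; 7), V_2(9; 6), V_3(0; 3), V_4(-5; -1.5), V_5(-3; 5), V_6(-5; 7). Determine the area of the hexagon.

41.75

Σ = (-51) + (27) + (15) + (-29.5) + (4) + (-49) = -83.5
Area = |Σ|/2 = 41.75.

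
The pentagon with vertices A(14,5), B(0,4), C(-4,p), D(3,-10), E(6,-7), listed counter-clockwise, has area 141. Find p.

The doubled signed area Σ (x_i y_{i+1} − x_{i+1} y_i) is linear in p.
With p=0 it equals 279; the coefficient of p is -3 (from the two edges through C).
So -3·p + 279 = 2·141 = 282 ⇒ p = -1.

-1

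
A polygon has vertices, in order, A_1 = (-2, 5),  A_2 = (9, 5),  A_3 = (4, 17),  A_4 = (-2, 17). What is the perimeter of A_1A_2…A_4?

42

|A_1A_2| = √((11)² + (0)²) = √121 = 11
|A_2A_3| = √((-5)² + (12)²) = √169 = 13
|A_3A_4| = √((-6)² + (0)²) = √36 = 6
|A_4A_1| = √((0)² + (-12)²) = √144 = 12
Perimeter = 11 + 13 + 6 + 12 = 42.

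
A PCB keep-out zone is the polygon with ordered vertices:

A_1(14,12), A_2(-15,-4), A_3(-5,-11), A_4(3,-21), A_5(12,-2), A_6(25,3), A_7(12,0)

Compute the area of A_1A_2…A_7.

423.5

Apply the surveyor's formula: 2A = Σ (x_i·y_{i+1} − x_{i+1}·y_i), indices taken mod 7.
A_1→A_2: (14)(-4) − (-15)(12) = 124
A_2→A_3: (-15)(-11) − (-5)(-4) = 145
A_3→A_4: (-5)(-21) − (3)(-11) = 138
A_4→A_5: (3)(-2) − (12)(-21) = 246
A_5→A_6: (12)(3) − (25)(-2) = 86
A_6→A_7: (25)(0) − (12)(3) = -36
A_7→A_1: (12)(12) − (14)(0) = 144
Σ = 847
Area = |Σ|/2 = 423.5.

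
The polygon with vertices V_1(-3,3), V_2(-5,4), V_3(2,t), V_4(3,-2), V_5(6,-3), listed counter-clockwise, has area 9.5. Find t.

The doubled signed area Σ (x_i y_{i+1} − x_{i+1} y_i) is linear in t.
With t=0 it equals 3; the coefficient of t is -8 (from the two edges through V_3).
So -8·t + 3 = 2·9.5 = 19 ⇒ t = -2.

-2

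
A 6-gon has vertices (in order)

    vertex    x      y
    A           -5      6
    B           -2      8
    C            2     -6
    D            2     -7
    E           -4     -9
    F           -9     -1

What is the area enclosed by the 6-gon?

108

Apply the shoelace formula: 2A = Σ (x_i·y_{i+1} − x_{i+1}·y_i), indices taken mod 6.
Cross-terms: -28, -4, -2, -46, -77, -59  ⇒  Σ = -216
Area = |Σ|/2 = 108.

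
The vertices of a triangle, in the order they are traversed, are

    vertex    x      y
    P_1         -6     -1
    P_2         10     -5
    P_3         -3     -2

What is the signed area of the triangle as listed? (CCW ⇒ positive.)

Σ = (40) + (-35) + (-9) = -4
Signed area = Σ/2 = -2 (negative ⇒ clockwise traversal).

-2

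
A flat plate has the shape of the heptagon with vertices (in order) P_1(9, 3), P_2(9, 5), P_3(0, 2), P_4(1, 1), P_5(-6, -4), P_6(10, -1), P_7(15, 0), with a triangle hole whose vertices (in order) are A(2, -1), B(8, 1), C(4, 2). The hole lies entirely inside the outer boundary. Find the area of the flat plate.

64

Outer boundary:
Cross-terms: 18, 18, -2, 2, 46, 15, 45  ⇒  Σ = 142
Area = |Σ|/2 = 71.
Hole:
Apply the shoelace formula: 2A = Σ (x_i·y_{i+1} − x_{i+1}·y_i), indices taken mod 3.
Cross-terms: 10, 12, -8  ⇒  Σ = 14
Area = |Σ|/2 = 7.
Net area = 71 − 7 = 64.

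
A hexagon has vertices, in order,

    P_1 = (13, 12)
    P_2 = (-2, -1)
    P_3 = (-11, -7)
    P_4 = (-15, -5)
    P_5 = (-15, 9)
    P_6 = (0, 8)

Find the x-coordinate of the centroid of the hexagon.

Apply the shoelace formula. First the cross-terms c_i = x_i·y_{i+1} − x_{i+1}·y_i:
  11, 3, -50, -210, -120, -104  ⇒  2A = -470, A = -235.
Then Σ (x_i + x_{i+1})·c_i = 8130, so x̄ = 8130 / (6·(-235)) = -271/47.

-271/47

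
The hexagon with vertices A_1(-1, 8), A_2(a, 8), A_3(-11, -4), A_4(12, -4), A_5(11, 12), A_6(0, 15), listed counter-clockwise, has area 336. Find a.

The doubled signed area Σ (x_i y_{i+1} − x_{i+1} y_i) is linear in a.
With a=0 it equals 540; the coefficient of a is -12 (from the two edges through A_2).
So -12·a + 540 = 2·336 = 672 ⇒ a = -11.

-11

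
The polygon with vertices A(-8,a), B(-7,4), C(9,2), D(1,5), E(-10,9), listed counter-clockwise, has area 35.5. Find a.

7

Write out the shoelace sum; only the two edges meeting at A involve a:
2·Area = [((-10)·a − (-8)·9) + ((-8)·4 − (-7)·a)] + 52
       = -3·a + 92 = 71
⇒ a = 7.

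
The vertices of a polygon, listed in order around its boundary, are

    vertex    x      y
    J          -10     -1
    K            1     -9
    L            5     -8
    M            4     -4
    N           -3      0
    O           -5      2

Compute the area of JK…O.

73.5

Apply the shoelace formula: 2A = Σ (x_i·y_{i+1} − x_{i+1}·y_i), indices taken mod 6.
J→K: (-10)(-9) − (1)(-1) = 91
K→L: (1)(-8) − (5)(-9) = 37
L→M: (5)(-4) − (4)(-8) = 12
M→N: (4)(0) − (-3)(-4) = -12
N→O: (-3)(2) − (-5)(0) = -6
O→J: (-5)(-1) − (-10)(2) = 25
Σ = 147
Area = |Σ|/2 = 73.5.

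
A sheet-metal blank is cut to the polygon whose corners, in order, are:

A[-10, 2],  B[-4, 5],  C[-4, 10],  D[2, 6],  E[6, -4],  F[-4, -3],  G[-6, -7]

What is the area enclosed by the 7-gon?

Σ = (-42) + (-20) + (-44) + (-44) + (-34) + (10) + (-82) = -256
Area = |Σ|/2 = 128.

128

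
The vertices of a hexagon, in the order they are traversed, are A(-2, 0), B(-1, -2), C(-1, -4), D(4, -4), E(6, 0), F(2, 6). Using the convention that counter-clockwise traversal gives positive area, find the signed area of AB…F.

49

Apply the surveyor's formula: 2A = Σ (x_i·y_{i+1} − x_{i+1}·y_i), indices taken mod 6.
Σ = (4) + (2) + (20) + (24) + (36) + (12) = 98
Signed area = Σ/2 = 49 (positive ⇒ counter-clockwise traversal).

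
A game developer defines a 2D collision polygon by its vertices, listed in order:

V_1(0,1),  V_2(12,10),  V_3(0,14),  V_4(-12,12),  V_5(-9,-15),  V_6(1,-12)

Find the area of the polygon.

368

Apply the surveyor's formula: 2A = Σ (x_i·y_{i+1} − x_{i+1}·y_i), indices taken mod 6.
Σ = (-12) + (168) + (168) + (288) + (123) + (1) = 736
Area = |Σ|/2 = 368.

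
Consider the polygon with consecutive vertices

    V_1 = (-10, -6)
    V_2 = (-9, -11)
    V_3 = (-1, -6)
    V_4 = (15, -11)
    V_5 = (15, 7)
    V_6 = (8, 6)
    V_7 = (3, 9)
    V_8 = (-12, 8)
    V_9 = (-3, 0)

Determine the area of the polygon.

366

Apply the surveyor's formula: 2A = Σ (x_i·y_{i+1} − x_{i+1}·y_i), indices taken mod 9.
Σ = (56) + (43) + (101) + (270) + (34) + (54) + (132) + (24) + (18) = 732
Area = |Σ|/2 = 366.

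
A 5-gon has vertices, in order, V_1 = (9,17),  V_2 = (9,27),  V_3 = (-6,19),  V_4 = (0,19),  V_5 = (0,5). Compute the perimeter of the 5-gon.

|V_1V_2| = √((0)² + (10)²) = √100 = 10
|V_2V_3| = √((-15)² + (-8)²) = √289 = 17
|V_3V_4| = √((6)² + (0)²) = √36 = 6
|V_4V_5| = √((0)² + (-14)²) = √196 = 14
|V_5V_1| = √((9)² + (12)²) = √225 = 15
Perimeter = 10 + 17 + 6 + 14 + 15 = 62.

62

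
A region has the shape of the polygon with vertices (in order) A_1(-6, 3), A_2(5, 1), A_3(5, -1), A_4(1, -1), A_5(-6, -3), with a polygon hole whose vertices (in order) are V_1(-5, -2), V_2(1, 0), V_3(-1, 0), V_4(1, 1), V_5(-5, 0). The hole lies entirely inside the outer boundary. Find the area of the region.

32

Outer boundary:
Apply the shoelace (surveyor's) formula: 2A = Σ (x_i·y_{i+1} − x_{i+1}·y_i), indices taken mod 5.
Cross-terms: -21, -10, -4, -9, -36  ⇒  Σ = -80
Area = |Σ|/2 = 40.
Hole:
Apply the shoelace formula: 2A = Σ (x_i·y_{i+1} − x_{i+1}·y_i), indices taken mod 5.
Σ = (2) + (0) + (-1) + (5) + (10) = 16
Area = |Σ|/2 = 8.
Net area = 40 − 8 = 32.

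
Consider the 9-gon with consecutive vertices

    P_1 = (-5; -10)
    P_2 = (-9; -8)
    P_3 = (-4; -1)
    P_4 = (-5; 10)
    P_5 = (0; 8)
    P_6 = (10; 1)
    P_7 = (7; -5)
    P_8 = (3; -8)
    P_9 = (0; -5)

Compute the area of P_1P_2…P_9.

188

Apply Gauss's area formula: 2A = Σ (x_i·y_{i+1} − x_{i+1}·y_i), indices taken mod 9.
Σ = (-50) + (-23) + (-45) + (-40) + (-80) + (-57) + (-41) + (-15) + (-25) = -376
Area = |Σ|/2 = 188.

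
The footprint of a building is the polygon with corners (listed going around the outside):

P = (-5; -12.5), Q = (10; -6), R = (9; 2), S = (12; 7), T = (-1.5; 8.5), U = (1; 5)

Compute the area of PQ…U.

Cross-terms: 155, 74, 39, 112.5, -16, 12.5  ⇒  Σ = 377
Area = |Σ|/2 = 188.5.

188.5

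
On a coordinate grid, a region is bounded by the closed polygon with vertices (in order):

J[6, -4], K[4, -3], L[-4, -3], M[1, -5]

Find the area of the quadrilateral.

11.5

Cross-terms: -2, -24, 23, 26  ⇒  Σ = 23
Area = |Σ|/2 = 11.5.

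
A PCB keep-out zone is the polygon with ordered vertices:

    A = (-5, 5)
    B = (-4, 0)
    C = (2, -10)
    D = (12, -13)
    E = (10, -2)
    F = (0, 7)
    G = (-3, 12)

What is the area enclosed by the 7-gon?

Cross-terms: 20, 40, 94, 106, 70, 21, 45  ⇒  Σ = 396
Area = |Σ|/2 = 198.

198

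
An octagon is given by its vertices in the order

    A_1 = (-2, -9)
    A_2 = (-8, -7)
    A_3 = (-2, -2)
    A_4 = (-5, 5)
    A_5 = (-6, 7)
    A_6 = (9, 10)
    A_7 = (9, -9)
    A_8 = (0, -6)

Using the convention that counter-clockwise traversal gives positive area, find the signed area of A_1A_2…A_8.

-220.5

Apply the shoelace (surveyor's) formula: 2A = Σ (x_i·y_{i+1} − x_{i+1}·y_i), indices taken mod 8.
Σ = (-58) + (2) + (-20) + (-5) + (-123) + (-171) + (-54) + (-12) = -441
Signed area = Σ/2 = -220.5 (negative ⇒ clockwise traversal).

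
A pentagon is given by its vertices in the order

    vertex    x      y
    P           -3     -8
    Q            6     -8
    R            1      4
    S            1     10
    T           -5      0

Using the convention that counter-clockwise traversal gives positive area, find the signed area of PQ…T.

100

Apply the shoelace formula: 2A = Σ (x_i·y_{i+1} − x_{i+1}·y_i), indices taken mod 5.
Cross-terms: 72, 32, 6, 50, 40  ⇒  Σ = 200
Signed area = Σ/2 = 100 (positive ⇒ counter-clockwise traversal).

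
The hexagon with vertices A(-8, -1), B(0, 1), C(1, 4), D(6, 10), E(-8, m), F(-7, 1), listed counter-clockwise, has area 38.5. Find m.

1

The doubled signed area Σ (x_i y_{i+1} − x_{i+1} y_i) is linear in m.
With m=0 it equals 64; the coefficient of m is 13 (from the two edges through E).
So 13·m + 64 = 2·38.5 = 77 ⇒ m = 1.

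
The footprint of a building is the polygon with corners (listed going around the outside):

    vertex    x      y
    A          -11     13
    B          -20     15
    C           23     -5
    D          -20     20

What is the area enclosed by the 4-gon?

Apply the shoelace (surveyor's) formula: 2A = Σ (x_i·y_{i+1} − x_{i+1}·y_i), indices taken mod 4.
Σ = (95) + (-245) + (360) + (-40) = 170
Area = |Σ|/2 = 85.

85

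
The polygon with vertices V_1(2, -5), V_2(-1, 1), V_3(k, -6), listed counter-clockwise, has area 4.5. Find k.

1

The doubled signed area Σ (x_i y_{i+1} − x_{i+1} y_i) is linear in k.
With k=0 it equals 15; the coefficient of k is -6 (from the two edges through V_3).
So -6·k + 15 = 2·4.5 = 9 ⇒ k = 1.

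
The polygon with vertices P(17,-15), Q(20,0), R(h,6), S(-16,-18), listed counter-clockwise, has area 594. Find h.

-7

Write out the shoelace sum; only the two edges meeting at R involve h:
2·Area = [(20·6 − h·0) + (h·(-18) − (-16)·6)] + 846
       = -18·h + 1062 = 1188
⇒ h = -7.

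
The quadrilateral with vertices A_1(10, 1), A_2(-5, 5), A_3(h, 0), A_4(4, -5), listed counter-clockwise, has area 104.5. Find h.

Write out the shoelace sum; only the two edges meeting at A_3 involve h:
2·Area = [((-5)·0 − h·5) + (h·(-5) − 4·0)] + 109
       = -10·h + 109 = 209
⇒ h = -10.

-10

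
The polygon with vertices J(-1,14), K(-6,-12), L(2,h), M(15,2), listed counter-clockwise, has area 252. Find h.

Write out the shoelace sum; only the two edges meeting at L involve h:
2·Area = [((-6)·h − 2·(-12)) + (2·2 − 15·h)] + 308
       = -21·h + 336 = 504
⇒ h = -8.

-8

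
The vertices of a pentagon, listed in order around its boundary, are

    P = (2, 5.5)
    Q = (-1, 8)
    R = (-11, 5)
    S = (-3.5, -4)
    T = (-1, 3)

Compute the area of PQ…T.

Σ = (21.5) + (83) + (61.5) + (-14.5) + (-11.5) = 140
Area = |Σ|/2 = 70.

70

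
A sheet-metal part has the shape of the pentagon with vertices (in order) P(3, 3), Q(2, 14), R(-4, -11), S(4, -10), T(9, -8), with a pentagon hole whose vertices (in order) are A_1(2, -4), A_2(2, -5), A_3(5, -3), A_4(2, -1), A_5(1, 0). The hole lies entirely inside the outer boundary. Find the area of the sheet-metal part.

124

Outer boundary:
Apply the shoelace formula: 2A = Σ (x_i·y_{i+1} − x_{i+1}·y_i), indices taken mod 5.
Σ = (36) + (34) + (84) + (58) + (51) = 263
Area = |Σ|/2 = 131.5.
Hole:
Apply Gauss's area formula: 2A = Σ (x_i·y_{i+1} − x_{i+1}·y_i), indices taken mod 5.
Σ = (-2) + (19) + (1) + (1) + (-4) = 15
Area = |Σ|/2 = 7.5.
Net area = 131.5 − 7.5 = 124.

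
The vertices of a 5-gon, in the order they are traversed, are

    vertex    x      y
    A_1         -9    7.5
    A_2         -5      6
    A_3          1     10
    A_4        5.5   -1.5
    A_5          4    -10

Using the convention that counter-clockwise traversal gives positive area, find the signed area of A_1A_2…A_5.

Σ = (-16.5) + (-56) + (-56.5) + (-49) + (-60) = -238
Signed area = Σ/2 = -119 (negative ⇒ clockwise traversal).

-119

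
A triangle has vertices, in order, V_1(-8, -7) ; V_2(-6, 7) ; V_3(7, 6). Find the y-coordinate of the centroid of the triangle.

Apply Gauss's area formula. First the cross-terms c_i = x_i·y_{i+1} − x_{i+1}·y_i:
  -98, -85, -1  ⇒  2A = -184, A = -92.
Then Σ (y_i + y_{i+1})·c_i = -1104, so ȳ = -1104 / (6·(-92)) = 2.

2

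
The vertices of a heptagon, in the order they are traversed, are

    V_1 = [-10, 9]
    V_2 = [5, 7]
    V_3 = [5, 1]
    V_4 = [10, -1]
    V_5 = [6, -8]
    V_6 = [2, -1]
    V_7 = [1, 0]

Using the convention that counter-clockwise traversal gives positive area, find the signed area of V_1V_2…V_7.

-107

Apply Gauss's area formula: 2A = Σ (x_i·y_{i+1} − x_{i+1}·y_i), indices taken mod 7.
Σ = (-115) + (-30) + (-15) + (-74) + (10) + (1) + (9) = -214
Signed area = Σ/2 = -107 (negative ⇒ clockwise traversal).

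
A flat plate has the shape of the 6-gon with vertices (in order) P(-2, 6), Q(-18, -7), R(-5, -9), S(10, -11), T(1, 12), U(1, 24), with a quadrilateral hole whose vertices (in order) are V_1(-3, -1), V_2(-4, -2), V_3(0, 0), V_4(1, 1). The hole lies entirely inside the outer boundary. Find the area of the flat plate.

Outer boundary:
Apply the surveyor's formula: 2A = Σ (x_i·y_{i+1} − x_{i+1}·y_i), indices taken mod 6.
Cross-terms: 122, 127, 145, 131, 12, 54  ⇒  Σ = 591
Area = |Σ|/2 = 295.5.
Hole:
Apply the shoelace formula: 2A = Σ (x_i·y_{i+1} − x_{i+1}·y_i), indices taken mod 4.
Cross-terms: 2, 0, 0, 2  ⇒  Σ = 4
Area = |Σ|/2 = 2.
Net area = 295.5 − 2 = 293.5.

293.5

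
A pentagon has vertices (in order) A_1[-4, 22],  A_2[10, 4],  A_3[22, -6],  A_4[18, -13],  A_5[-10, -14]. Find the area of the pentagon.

610

Apply Gauss's area formula: 2A = Σ (x_i·y_{i+1} − x_{i+1}·y_i), indices taken mod 5.
Σ = (-236) + (-148) + (-178) + (-382) + (-276) = -1220
Area = |Σ|/2 = 610.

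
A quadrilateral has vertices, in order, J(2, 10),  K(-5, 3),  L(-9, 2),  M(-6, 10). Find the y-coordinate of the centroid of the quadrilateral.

1723/255

Apply the shoelace formula. First the cross-terms c_i = x_i·y_{i+1} − x_{i+1}·y_i:
  56, 17, -78, -80  ⇒  2A = -85, A = -42.5.
Then Σ (y_i + y_{i+1})·c_i = -1723, so ȳ = -1723 / (6·(-42.5)) = 1723/255.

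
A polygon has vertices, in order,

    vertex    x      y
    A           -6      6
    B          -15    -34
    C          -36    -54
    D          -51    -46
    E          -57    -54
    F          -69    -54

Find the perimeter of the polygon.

196

|AB| = √((-9)² + (-40)²) = √1681 = 41
|BC| = √((-21)² + (-20)²) = √841 = 29
|CD| = √((-15)² + (8)²) = √289 = 17
|DE| = √((-6)² + (-8)²) = √100 = 10
|EF| = √((-12)² + (0)²) = √144 = 12
|FA| = √((63)² + (60)²) = √7569 = 87
Perimeter = 41 + 29 + 17 + 10 + 12 + 87 = 196.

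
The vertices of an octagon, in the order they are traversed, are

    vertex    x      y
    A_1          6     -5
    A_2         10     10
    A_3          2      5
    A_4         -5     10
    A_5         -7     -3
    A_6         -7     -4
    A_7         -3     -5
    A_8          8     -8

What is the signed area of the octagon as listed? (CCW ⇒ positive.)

A_1→A_2: (6)(10) − (10)(-5) = 110
A_2→A_3: (10)(5) − (2)(10) = 30
A_3→A_4: (2)(10) − (-5)(5) = 45
A_4→A_5: (-5)(-3) − (-7)(10) = 85
A_5→A_6: (-7)(-4) − (-7)(-3) = 7
A_6→A_7: (-7)(-5) − (-3)(-4) = 23
A_7→A_8: (-3)(-8) − (8)(-5) = 64
A_8→A_1: (8)(-5) − (6)(-8) = 8
Σ = 372
Signed area = Σ/2 = 186 (positive ⇒ counter-clockwise traversal).

186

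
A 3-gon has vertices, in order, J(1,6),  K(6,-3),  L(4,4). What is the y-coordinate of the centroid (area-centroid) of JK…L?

Apply Gauss's area formula. First the cross-terms c_i = x_i·y_{i+1} − x_{i+1}·y_i:
  -39, 36, 20  ⇒  2A = 17, A = 8.5.
Then Σ (y_i + y_{i+1})·c_i = 119, so ȳ = 119 / (6·8.5) = 7/3.

7/3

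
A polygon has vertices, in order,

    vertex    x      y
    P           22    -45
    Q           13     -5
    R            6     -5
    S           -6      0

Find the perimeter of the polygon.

114

|PQ| = √((-9)² + (40)²) = √1681 = 41
|QR| = √((-7)² + (0)²) = √49 = 7
|RS| = √((-12)² + (5)²) = √169 = 13
|SP| = √((28)² + (-45)²) = √2809 = 53
Perimeter = 41 + 7 + 13 + 53 = 114.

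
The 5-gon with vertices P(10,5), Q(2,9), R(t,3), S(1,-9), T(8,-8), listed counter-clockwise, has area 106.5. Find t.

3

The doubled signed area Σ (x_i y_{i+1} − x_{i+1} y_i) is linear in t.
With t=0 it equals 267; the coefficient of t is -18 (from the two edges through R).
So -18·t + 267 = 2·106.5 = 213 ⇒ t = 3.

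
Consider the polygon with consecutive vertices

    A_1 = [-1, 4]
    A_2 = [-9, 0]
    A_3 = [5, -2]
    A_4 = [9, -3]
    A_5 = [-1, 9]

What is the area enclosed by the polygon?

70

Apply the shoelace formula: 2A = Σ (x_i·y_{i+1} − x_{i+1}·y_i), indices taken mod 5.
A_1→A_2: (-1)(0) − (-9)(4) = 36
A_2→A_3: (-9)(-2) − (5)(0) = 18
A_3→A_4: (5)(-3) − (9)(-2) = 3
A_4→A_5: (9)(9) − (-1)(-3) = 78
A_5→A_1: (-1)(4) − (-1)(9) = 5
Σ = 140
Area = |Σ|/2 = 70.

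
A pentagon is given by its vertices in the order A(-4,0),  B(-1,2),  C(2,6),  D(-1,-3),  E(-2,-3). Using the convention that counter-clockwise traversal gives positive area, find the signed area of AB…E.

-16.5

A→B: (-4)(2) − (-1)(0) = -8
B→C: (-1)(6) − (2)(2) = -10
C→D: (2)(-3) − (-1)(6) = 0
D→E: (-1)(-3) − (-2)(-3) = -3
E→A: (-2)(0) − (-4)(-3) = -12
Σ = -33
Signed area = Σ/2 = -16.5 (negative ⇒ clockwise traversal).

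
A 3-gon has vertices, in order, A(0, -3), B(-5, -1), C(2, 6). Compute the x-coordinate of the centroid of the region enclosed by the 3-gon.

-1

Apply the surveyor's formula. First the cross-terms c_i = x_i·y_{i+1} − x_{i+1}·y_i:
  -15, -28, -6  ⇒  2A = -49, A = -24.5.
Then Σ (x_i + x_{i+1})·c_i = 147, so x̄ = 147 / (6·(-24.5)) = -1.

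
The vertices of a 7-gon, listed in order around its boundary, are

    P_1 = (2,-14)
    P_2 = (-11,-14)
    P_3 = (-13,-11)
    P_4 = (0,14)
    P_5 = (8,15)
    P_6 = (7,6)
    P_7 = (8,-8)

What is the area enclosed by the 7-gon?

P_1→P_2: (2)(-14) − (-11)(-14) = -182
P_2→P_3: (-11)(-11) − (-13)(-14) = -61
P_3→P_4: (-13)(14) − (0)(-11) = -182
P_4→P_5: (0)(15) − (8)(14) = -112
P_5→P_6: (8)(6) − (7)(15) = -57
P_6→P_7: (7)(-8) − (8)(6) = -104
P_7→P_1: (8)(-14) − (2)(-8) = -96
Σ = -794
Area = |Σ|/2 = 397.

397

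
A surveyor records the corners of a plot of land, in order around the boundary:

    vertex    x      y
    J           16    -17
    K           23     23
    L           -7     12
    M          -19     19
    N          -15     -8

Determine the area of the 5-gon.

Apply the shoelace formula: 2A = Σ (x_i·y_{i+1} − x_{i+1}·y_i), indices taken mod 5.
Σ = (759) + (437) + (95) + (437) + (383) = 2111
Area = |Σ|/2 = 1055.5.

1055.5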